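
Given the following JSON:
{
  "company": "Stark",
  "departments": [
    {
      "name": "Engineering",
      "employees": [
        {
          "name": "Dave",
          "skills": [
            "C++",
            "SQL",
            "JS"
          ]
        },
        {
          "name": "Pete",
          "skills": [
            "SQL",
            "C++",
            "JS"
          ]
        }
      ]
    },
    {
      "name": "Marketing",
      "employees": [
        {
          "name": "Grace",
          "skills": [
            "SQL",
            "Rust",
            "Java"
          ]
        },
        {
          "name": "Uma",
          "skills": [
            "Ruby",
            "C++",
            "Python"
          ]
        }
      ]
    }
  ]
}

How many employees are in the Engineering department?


Path: departments[0].employees
Count: 2

ANSWER: 2


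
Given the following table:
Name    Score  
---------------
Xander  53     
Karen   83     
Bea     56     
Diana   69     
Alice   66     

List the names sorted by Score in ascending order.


Sorting by Score (ascending):
  Xander: 53
  Bea: 56
  Alice: 66
  Diana: 69
  Karen: 83


ANSWER: Xander, Bea, Alice, Diana, Karen


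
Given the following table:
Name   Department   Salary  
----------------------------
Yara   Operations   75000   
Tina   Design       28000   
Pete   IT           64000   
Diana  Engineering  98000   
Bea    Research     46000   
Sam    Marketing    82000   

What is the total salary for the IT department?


IT department members:
  Pete: 64000
Total = 64000 = 64000

ANSWER: 64000


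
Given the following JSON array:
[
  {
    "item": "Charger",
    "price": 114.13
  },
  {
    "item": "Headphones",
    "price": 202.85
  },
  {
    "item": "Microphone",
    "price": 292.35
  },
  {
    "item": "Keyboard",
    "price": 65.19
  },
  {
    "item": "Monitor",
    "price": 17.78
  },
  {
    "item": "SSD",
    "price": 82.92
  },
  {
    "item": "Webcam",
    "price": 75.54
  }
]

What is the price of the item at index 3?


Array index 3 -> Keyboard
price = 65.19

ANSWER: 65.19


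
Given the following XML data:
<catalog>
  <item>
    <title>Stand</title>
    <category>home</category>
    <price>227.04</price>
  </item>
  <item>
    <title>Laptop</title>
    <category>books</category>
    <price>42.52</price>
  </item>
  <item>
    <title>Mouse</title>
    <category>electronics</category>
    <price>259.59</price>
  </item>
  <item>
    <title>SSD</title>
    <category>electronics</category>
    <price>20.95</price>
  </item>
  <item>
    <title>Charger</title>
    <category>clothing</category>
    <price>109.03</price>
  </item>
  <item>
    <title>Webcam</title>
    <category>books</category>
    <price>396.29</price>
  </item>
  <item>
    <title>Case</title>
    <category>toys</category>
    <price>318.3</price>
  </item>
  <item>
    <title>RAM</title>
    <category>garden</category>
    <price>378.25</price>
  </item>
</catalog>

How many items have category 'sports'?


Scanning <item> elements for <category>sports</category>:
Count: 0

ANSWER: 0


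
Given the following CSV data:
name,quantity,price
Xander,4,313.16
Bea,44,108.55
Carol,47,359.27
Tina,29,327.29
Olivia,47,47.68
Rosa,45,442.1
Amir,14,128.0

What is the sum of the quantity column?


Values in 'quantity' column:
  Row 1: 4
  Row 2: 44
  Row 3: 47
  Row 4: 29
  Row 5: 47
  Row 6: 45
  Row 7: 14
Sum = 4 + 44 + 47 + 29 + 47 + 45 + 14 = 230

ANSWER: 230


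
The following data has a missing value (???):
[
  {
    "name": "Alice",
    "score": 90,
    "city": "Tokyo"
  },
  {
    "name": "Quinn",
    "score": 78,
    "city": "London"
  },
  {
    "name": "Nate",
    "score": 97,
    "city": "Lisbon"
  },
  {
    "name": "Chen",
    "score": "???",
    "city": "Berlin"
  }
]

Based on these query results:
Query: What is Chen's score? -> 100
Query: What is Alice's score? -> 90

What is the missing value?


The missing value is Chen's score
From query: Chen's score = 100

ANSWER: 100


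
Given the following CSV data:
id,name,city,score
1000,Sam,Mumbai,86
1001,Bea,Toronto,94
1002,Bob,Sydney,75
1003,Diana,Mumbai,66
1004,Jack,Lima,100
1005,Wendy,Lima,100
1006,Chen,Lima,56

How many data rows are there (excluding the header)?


Counting rows (excluding header):
Header: id,name,city,score
Data rows: 7

ANSWER: 7


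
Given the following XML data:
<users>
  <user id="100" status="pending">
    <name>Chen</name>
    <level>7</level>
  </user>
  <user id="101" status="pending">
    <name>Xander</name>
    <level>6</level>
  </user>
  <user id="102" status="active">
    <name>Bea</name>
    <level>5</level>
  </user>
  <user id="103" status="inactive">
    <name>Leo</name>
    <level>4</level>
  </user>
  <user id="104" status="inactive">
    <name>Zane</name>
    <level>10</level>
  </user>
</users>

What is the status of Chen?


Finding user with name = Chen
user id="100" status="pending"

ANSWER: pending


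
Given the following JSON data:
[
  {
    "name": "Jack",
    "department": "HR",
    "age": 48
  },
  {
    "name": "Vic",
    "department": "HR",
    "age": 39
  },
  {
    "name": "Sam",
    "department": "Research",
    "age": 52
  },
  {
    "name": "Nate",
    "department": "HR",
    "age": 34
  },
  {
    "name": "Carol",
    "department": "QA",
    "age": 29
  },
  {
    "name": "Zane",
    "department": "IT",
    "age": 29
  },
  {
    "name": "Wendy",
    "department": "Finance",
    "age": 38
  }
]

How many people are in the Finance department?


Scanning records for department = Finance
  Record 6: Wendy
Count: 1

ANSWER: 1


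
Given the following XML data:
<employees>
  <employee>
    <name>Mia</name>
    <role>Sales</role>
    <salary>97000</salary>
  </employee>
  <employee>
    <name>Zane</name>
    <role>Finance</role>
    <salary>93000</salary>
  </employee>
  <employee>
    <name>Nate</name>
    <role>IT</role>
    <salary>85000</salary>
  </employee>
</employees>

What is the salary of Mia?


Searching for <employee> with <name>Mia</name>
Found at position 1
<salary>97000</salary>

ANSWER: 97000


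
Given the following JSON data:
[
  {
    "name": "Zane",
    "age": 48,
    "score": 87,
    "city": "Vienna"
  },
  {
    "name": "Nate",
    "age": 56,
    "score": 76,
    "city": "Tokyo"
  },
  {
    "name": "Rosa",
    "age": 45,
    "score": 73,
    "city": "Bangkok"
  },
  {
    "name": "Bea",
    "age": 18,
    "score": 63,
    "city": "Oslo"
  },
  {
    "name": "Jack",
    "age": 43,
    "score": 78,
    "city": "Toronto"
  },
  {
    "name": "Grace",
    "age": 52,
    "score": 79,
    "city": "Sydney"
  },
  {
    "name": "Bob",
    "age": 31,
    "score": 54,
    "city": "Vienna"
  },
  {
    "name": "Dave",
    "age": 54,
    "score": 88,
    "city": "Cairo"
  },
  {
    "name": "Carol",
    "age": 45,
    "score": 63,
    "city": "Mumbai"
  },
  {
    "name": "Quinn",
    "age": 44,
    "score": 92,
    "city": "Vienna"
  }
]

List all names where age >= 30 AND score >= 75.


Checking both conditions:
  Zane (age=48, score=87) -> YES
  Nate (age=56, score=76) -> YES
  Rosa (age=45, score=73) -> no
  Bea (age=18, score=63) -> no
  Jack (age=43, score=78) -> YES
  Grace (age=52, score=79) -> YES
  Bob (age=31, score=54) -> no
  Dave (age=54, score=88) -> YES
  Carol (age=45, score=63) -> no
  Quinn (age=44, score=92) -> YES


ANSWER: Zane, Nate, Jack, Grace, Dave, Quinn


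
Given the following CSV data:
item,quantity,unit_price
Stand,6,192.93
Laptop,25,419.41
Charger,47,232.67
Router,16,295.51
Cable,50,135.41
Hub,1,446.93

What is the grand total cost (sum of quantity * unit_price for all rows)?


Computing row totals:
  Stand: 6 * 192.93 = 1157.58
  Laptop: 25 * 419.41 = 10485.25
  Charger: 47 * 232.67 = 10935.49
  Router: 16 * 295.51 = 4728.16
  Cable: 50 * 135.41 = 6770.5
  Hub: 1 * 446.93 = 446.93
Grand total = 1157.58 + 10485.25 + 10935.49 + 4728.16 + 6770.5 + 446.93 = 34523.91

ANSWER: 34523.91


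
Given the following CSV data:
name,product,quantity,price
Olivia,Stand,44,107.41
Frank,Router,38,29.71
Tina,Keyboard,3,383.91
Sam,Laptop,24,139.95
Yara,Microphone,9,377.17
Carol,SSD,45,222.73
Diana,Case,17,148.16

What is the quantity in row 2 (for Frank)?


Row 2: Frank
Column 'quantity' = 38

ANSWER: 38


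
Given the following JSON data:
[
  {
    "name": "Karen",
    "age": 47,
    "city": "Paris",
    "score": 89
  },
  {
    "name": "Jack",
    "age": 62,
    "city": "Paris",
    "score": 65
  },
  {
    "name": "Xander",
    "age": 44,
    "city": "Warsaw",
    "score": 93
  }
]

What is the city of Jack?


Looking up record where name = Jack
Record index: 1
Field 'city' = Paris

ANSWER: Paris


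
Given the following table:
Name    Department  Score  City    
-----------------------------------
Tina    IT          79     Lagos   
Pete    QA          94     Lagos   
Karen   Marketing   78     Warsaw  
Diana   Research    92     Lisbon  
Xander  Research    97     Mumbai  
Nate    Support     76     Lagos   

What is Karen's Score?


Row 3: Karen
Score = 78

ANSWER: 78


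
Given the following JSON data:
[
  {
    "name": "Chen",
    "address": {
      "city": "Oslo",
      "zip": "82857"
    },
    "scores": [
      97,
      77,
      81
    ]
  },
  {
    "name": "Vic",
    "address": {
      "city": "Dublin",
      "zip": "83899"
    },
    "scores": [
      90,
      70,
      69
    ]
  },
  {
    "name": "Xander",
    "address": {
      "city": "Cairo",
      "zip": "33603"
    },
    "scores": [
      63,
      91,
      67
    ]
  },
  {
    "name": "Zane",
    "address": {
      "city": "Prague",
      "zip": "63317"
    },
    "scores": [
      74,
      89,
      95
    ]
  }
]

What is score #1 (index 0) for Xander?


Path: records[2].scores[0]
Value: 63

ANSWER: 63


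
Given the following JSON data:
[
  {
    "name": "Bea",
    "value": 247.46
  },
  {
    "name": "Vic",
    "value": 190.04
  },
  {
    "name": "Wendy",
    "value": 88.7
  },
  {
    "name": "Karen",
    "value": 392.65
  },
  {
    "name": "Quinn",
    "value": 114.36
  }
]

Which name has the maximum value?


Comparing values:
  Bea: 247.46
  Vic: 190.04
  Wendy: 88.7
  Karen: 392.65
  Quinn: 114.36
Maximum: Karen (392.65)

ANSWER: Karen


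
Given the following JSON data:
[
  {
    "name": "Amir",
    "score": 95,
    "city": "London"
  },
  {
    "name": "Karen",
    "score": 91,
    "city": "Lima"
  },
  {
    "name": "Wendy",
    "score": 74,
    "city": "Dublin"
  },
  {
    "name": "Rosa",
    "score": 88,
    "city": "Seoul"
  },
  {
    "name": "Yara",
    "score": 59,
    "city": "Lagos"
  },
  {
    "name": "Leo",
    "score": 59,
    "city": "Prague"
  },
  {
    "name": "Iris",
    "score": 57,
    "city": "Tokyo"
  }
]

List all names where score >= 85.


Filtering records where score >= 85:
  Amir (score=95) -> YES
  Karen (score=91) -> YES
  Wendy (score=74) -> no
  Rosa (score=88) -> YES
  Yara (score=59) -> no
  Leo (score=59) -> no
  Iris (score=57) -> no


ANSWER: Amir, Karen, Rosa


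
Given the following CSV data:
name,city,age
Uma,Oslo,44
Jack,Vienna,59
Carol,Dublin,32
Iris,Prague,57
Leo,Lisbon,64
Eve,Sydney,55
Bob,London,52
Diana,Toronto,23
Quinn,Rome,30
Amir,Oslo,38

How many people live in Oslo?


Scanning city column for 'Oslo':
  Row 1: Uma -> MATCH
  Row 10: Amir -> MATCH
Total matches: 2

ANSWER: 2


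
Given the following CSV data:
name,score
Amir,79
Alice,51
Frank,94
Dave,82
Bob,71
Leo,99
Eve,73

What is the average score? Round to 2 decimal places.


Scores: 79, 51, 94, 82, 71, 99, 73
Sum = 549
Count = 7
Average = 549 / 7 = 78.43

ANSWER: 78.43


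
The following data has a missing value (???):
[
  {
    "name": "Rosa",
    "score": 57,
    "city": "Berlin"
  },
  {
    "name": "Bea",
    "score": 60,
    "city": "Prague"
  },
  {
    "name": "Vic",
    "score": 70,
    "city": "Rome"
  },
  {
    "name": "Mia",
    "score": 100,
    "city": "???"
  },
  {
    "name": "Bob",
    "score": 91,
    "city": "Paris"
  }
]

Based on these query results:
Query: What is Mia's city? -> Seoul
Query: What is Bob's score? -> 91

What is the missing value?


The missing value is Mia's city
From query: Mia's city = Seoul

ANSWER: Seoul


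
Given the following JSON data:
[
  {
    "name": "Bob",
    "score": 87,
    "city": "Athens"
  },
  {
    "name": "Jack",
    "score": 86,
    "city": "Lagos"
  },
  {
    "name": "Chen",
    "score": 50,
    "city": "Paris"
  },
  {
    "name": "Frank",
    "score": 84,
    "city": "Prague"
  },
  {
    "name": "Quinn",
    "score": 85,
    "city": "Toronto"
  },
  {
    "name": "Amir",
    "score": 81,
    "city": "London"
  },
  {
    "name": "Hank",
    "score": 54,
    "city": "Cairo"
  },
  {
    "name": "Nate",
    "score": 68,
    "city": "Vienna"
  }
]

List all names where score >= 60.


Filtering records where score >= 60:
  Bob (score=87) -> YES
  Jack (score=86) -> YES
  Chen (score=50) -> no
  Frank (score=84) -> YES
  Quinn (score=85) -> YES
  Amir (score=81) -> YES
  Hank (score=54) -> no
  Nate (score=68) -> YES


ANSWER: Bob, Jack, Frank, Quinn, Amir, Nate


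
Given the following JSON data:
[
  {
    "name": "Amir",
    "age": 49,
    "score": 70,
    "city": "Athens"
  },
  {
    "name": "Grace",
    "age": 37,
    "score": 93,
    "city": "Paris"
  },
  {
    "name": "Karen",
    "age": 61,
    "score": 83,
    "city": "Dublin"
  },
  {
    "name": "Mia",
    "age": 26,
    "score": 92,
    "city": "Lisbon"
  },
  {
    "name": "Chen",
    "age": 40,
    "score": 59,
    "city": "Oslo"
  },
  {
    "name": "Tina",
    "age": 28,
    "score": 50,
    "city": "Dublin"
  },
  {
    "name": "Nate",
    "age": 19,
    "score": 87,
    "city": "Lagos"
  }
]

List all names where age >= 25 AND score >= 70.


Checking both conditions:
  Amir (age=49, score=70) -> YES
  Grace (age=37, score=93) -> YES
  Karen (age=61, score=83) -> YES
  Mia (age=26, score=92) -> YES
  Chen (age=40, score=59) -> no
  Tina (age=28, score=50) -> no
  Nate (age=19, score=87) -> no


ANSWER: Amir, Grace, Karen, Mia


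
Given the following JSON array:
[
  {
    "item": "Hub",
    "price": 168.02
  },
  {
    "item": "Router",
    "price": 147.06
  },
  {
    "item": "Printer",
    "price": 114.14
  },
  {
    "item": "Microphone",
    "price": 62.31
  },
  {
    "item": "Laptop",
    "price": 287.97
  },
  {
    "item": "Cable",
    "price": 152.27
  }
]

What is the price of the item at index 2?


Array index 2 -> Printer
price = 114.14

ANSWER: 114.14


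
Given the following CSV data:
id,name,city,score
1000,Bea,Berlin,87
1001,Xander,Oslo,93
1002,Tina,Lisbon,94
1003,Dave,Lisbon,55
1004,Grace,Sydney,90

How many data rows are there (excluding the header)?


Counting rows (excluding header):
Header: id,name,city,score
Data rows: 5

ANSWER: 5


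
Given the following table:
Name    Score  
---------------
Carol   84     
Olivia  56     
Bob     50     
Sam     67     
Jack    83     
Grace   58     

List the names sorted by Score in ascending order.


Sorting by Score (ascending):
  Bob: 50
  Olivia: 56
  Grace: 58
  Sam: 67
  Jack: 83
  Carol: 84


ANSWER: Bob, Olivia, Grace, Sam, Jack, Carol


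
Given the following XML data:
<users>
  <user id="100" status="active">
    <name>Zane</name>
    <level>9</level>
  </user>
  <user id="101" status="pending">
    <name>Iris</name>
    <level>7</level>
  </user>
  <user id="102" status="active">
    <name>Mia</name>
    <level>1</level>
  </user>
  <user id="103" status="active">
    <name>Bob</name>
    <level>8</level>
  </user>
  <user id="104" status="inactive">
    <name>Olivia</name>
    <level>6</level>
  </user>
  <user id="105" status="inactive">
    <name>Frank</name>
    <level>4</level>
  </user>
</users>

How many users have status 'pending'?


Counting users with status='pending':
  Iris (id=101) -> MATCH
Count: 1

ANSWER: 1


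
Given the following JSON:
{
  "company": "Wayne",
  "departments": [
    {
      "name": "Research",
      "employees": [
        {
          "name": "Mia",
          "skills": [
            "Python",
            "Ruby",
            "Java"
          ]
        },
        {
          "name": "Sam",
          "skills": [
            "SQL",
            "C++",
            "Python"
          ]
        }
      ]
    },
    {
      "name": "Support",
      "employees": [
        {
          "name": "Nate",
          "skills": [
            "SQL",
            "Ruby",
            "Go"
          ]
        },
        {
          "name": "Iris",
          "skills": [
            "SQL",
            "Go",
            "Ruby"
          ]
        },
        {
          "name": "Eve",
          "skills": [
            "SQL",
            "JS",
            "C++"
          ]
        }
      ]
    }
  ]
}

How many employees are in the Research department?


Path: departments[0].employees
Count: 2

ANSWER: 2


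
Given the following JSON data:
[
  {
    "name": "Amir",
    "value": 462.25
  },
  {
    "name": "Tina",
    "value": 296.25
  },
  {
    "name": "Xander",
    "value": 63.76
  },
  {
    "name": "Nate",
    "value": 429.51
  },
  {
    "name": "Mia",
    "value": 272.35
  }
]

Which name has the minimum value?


Comparing values:
  Amir: 462.25
  Tina: 296.25
  Xander: 63.76
  Nate: 429.51
  Mia: 272.35
Minimum: Xander (63.76)

ANSWER: Xander


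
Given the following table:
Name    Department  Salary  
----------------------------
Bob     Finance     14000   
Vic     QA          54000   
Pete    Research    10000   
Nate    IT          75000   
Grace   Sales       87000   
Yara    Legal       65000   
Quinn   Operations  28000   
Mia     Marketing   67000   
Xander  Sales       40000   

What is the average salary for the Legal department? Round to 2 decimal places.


Legal department members:
  Yara: 65000
Sum = 65000
Count = 1
Average = 65000 / 1 = 65000.00

ANSWER: 65000.00


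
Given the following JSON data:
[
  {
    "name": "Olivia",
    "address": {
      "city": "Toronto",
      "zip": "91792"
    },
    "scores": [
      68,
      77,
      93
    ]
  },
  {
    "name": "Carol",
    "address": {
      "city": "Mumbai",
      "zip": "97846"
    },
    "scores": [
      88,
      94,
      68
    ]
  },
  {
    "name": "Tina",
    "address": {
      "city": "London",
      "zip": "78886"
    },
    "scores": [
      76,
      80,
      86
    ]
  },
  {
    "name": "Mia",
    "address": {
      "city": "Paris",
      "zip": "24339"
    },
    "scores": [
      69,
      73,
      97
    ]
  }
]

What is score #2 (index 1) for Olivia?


Path: records[0].scores[1]
Value: 77

ANSWER: 77


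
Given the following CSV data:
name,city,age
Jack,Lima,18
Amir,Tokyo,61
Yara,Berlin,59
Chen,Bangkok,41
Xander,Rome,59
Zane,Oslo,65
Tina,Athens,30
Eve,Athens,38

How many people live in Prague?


Scanning city column for 'Prague':
Total matches: 0

ANSWER: 0


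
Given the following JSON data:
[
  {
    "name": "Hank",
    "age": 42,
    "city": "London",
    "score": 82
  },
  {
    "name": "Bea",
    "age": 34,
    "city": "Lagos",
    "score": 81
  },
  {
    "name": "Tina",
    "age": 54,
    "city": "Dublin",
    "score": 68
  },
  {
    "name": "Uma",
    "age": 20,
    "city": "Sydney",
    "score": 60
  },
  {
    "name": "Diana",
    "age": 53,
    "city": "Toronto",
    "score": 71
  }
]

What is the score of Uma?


Looking up record where name = Uma
Record index: 3
Field 'score' = 60

ANSWER: 60


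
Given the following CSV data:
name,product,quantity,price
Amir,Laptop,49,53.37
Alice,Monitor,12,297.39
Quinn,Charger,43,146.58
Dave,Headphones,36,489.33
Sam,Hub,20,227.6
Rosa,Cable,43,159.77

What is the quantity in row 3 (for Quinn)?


Row 3: Quinn
Column 'quantity' = 43

ANSWER: 43


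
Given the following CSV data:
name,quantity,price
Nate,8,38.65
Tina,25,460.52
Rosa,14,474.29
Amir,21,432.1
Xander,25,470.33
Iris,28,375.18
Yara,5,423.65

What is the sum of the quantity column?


Values in 'quantity' column:
  Row 1: 8
  Row 2: 25
  Row 3: 14
  Row 4: 21
  Row 5: 25
  Row 6: 28
  Row 7: 5
Sum = 8 + 25 + 14 + 21 + 25 + 28 + 5 = 126

ANSWER: 126


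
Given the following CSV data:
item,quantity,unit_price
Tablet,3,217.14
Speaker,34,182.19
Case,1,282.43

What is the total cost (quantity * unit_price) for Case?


Row: Case
quantity = 1
unit_price = 282.43
total = 1 * 282.43 = 282.43

ANSWER: 282.43


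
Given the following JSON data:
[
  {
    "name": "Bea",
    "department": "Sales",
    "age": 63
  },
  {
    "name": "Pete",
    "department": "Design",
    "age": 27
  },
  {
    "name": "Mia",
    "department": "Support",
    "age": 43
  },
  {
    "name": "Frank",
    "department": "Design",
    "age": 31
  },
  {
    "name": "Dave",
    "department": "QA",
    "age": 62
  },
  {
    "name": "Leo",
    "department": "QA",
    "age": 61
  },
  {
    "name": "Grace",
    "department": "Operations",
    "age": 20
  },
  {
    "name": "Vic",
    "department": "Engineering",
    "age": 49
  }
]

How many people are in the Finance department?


Scanning records for department = Finance
  No matches found
Count: 0

ANSWER: 0


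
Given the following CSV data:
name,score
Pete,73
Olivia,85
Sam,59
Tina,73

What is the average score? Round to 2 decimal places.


Scores: 73, 85, 59, 73
Sum = 290
Count = 4
Average = 290 / 4 = 72.50

ANSWER: 72.50


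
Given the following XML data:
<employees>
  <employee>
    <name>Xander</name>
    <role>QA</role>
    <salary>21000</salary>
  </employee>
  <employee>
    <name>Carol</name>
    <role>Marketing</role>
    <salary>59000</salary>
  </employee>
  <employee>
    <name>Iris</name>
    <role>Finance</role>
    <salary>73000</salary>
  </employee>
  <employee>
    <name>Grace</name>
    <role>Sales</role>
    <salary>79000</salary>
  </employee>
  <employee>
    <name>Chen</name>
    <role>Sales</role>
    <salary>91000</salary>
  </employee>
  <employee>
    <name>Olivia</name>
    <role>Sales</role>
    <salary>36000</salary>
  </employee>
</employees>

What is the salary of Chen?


Searching for <employee> with <name>Chen</name>
Found at position 5
<salary>91000</salary>

ANSWER: 91000


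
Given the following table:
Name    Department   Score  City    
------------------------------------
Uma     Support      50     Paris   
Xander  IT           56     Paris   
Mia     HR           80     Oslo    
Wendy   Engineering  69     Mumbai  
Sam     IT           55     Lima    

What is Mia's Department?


Row 3: Mia
Department = HR

ANSWER: HR


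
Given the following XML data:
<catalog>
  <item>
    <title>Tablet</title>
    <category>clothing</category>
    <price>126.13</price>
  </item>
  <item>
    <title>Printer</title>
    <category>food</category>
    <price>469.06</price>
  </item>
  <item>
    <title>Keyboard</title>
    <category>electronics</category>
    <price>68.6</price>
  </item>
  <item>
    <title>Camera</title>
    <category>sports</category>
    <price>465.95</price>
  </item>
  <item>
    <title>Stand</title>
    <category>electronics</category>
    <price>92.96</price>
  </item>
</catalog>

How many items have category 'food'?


Scanning <item> elements for <category>food</category>:
  Item 2: Printer -> MATCH
Count: 1

ANSWER: 1


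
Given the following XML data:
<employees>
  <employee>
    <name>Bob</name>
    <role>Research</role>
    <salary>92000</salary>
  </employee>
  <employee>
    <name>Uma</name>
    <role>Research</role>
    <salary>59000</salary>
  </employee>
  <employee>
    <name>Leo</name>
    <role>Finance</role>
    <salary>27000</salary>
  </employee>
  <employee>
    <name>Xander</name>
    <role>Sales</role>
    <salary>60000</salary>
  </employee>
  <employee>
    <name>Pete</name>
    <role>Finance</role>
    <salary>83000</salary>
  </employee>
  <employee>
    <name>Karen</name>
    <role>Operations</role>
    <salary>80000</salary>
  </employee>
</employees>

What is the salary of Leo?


Searching for <employee> with <name>Leo</name>
Found at position 3
<salary>27000</salary>

ANSWER: 27000


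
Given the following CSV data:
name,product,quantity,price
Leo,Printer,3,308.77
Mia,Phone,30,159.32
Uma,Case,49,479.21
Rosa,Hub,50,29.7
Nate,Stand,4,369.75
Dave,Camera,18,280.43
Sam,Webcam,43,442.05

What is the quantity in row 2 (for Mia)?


Row 2: Mia
Column 'quantity' = 30

ANSWER: 30


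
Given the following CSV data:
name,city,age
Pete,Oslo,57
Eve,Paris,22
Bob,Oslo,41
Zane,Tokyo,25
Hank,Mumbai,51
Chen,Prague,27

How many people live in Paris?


Scanning city column for 'Paris':
  Row 2: Eve -> MATCH
Total matches: 1

ANSWER: 1


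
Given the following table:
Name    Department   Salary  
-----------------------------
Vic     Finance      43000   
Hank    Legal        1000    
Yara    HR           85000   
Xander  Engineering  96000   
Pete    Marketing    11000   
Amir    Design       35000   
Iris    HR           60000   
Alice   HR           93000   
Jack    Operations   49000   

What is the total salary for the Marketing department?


Marketing department members:
  Pete: 11000
Total = 11000 = 11000

ANSWER: 11000


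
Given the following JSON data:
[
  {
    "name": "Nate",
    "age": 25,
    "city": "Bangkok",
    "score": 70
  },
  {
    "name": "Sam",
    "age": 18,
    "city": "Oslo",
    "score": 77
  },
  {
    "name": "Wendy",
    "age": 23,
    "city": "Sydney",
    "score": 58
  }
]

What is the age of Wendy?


Looking up record where name = Wendy
Record index: 2
Field 'age' = 23

ANSWER: 23


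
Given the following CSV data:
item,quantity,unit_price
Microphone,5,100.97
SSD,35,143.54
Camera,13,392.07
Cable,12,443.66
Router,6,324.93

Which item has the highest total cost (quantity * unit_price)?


Computing row totals:
  Microphone: 504.85
  SSD: 5023.9
  Camera: 5096.91
  Cable: 5323.92
  Router: 1949.58
Maximum: Cable (5323.92)

ANSWER: Cable


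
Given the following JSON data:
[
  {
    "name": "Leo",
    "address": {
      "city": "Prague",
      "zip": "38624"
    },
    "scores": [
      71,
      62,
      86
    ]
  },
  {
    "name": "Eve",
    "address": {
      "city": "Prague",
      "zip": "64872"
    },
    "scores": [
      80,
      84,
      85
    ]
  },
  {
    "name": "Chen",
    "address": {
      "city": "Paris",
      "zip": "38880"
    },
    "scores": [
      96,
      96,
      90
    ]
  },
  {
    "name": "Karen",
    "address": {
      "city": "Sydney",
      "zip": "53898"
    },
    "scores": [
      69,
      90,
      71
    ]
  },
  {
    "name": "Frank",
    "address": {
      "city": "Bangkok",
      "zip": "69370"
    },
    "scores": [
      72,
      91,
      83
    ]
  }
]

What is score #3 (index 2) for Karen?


Path: records[3].scores[2]
Value: 71

ANSWER: 71


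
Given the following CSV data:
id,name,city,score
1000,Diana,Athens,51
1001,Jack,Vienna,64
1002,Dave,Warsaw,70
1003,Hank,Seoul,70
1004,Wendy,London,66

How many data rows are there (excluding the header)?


Counting rows (excluding header):
Header: id,name,city,score
Data rows: 5

ANSWER: 5


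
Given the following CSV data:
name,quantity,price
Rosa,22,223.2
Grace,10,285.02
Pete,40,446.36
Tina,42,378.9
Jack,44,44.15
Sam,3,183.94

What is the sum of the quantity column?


Values in 'quantity' column:
  Row 1: 22
  Row 2: 10
  Row 3: 40
  Row 4: 42
  Row 5: 44
  Row 6: 3
Sum = 22 + 10 + 40 + 42 + 44 + 3 = 161

ANSWER: 161


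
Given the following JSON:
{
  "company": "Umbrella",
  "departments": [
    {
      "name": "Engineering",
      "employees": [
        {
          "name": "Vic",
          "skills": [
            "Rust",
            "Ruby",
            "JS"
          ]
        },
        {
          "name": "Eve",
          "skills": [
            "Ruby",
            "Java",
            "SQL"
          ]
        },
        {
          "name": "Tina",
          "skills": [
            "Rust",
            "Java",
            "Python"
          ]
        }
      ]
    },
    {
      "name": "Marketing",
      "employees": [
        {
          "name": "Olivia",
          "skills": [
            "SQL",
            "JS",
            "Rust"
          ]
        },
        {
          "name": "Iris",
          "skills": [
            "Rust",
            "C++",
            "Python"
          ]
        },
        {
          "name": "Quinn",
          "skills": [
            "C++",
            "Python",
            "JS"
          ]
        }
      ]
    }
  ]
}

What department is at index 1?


Path: departments[1].name
Value: Marketing

ANSWER: Marketing


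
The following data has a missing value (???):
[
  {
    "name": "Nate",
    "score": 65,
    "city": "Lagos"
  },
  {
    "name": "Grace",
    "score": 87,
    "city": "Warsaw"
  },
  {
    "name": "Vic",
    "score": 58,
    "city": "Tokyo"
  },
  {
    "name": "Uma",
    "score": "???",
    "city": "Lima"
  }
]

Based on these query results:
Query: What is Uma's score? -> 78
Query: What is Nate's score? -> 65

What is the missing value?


The missing value is Uma's score
From query: Uma's score = 78

ANSWER: 78


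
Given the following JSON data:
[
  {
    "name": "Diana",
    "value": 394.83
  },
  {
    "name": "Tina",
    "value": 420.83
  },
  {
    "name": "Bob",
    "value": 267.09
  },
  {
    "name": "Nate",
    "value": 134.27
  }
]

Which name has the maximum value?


Comparing values:
  Diana: 394.83
  Tina: 420.83
  Bob: 267.09
  Nate: 134.27
Maximum: Tina (420.83)

ANSWER: Tina


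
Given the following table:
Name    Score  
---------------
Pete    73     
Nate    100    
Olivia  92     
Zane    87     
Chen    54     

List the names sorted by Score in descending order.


Sorting by Score (descending):
  Nate: 100
  Olivia: 92
  Zane: 87
  Pete: 73
  Chen: 54


ANSWER: Nate, Olivia, Zane, Pete, Chen


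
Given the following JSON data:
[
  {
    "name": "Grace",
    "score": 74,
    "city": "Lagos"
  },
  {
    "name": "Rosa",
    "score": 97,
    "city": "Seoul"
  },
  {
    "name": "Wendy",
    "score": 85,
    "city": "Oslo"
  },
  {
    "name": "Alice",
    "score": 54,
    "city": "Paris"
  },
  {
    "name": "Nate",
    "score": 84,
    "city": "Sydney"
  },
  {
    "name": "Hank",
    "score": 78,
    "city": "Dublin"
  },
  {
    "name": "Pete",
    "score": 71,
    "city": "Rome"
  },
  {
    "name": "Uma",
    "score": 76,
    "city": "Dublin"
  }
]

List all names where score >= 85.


Filtering records where score >= 85:
  Grace (score=74) -> no
  Rosa (score=97) -> YES
  Wendy (score=85) -> YES
  Alice (score=54) -> no
  Nate (score=84) -> no
  Hank (score=78) -> no
  Pete (score=71) -> no
  Uma (score=76) -> no


ANSWER: Rosa, Wendy


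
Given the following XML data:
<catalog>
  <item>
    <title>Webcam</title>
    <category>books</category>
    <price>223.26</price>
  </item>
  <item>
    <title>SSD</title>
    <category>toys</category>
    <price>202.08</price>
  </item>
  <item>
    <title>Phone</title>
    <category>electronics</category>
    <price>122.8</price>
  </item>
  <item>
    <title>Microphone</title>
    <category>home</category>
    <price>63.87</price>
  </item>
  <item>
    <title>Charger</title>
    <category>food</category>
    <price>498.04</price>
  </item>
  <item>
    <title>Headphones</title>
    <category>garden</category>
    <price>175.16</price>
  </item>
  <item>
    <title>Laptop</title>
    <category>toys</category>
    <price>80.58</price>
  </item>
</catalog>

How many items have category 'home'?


Scanning <item> elements for <category>home</category>:
  Item 4: Microphone -> MATCH
Count: 1

ANSWER: 1


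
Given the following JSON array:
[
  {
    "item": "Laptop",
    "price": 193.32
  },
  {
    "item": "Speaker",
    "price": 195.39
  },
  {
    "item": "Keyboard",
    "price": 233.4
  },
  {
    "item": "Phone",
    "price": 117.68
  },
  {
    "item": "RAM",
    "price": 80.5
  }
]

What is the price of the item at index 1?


Array index 1 -> Speaker
price = 195.39

ANSWER: 195.39


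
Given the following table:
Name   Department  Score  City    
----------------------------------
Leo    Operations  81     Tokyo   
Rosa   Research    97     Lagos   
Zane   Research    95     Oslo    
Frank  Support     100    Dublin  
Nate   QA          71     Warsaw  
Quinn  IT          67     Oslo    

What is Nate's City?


Row 5: Nate
City = Warsaw

ANSWER: Warsaw


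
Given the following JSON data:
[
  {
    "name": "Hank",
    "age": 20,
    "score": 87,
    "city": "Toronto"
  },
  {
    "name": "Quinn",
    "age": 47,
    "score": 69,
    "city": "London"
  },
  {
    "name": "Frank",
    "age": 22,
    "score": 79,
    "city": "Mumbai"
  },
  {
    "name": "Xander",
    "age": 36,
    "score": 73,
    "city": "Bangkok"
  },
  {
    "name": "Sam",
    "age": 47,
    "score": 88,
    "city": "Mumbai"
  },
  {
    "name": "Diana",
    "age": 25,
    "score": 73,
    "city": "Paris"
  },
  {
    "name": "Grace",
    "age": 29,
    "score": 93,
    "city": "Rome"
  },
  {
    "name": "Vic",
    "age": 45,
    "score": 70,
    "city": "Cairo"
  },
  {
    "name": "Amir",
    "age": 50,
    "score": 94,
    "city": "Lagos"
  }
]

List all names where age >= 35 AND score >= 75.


Checking both conditions:
  Hank (age=20, score=87) -> no
  Quinn (age=47, score=69) -> no
  Frank (age=22, score=79) -> no
  Xander (age=36, score=73) -> no
  Sam (age=47, score=88) -> YES
  Diana (age=25, score=73) -> no
  Grace (age=29, score=93) -> no
  Vic (age=45, score=70) -> no
  Amir (age=50, score=94) -> YES


ANSWER: Sam, Amir


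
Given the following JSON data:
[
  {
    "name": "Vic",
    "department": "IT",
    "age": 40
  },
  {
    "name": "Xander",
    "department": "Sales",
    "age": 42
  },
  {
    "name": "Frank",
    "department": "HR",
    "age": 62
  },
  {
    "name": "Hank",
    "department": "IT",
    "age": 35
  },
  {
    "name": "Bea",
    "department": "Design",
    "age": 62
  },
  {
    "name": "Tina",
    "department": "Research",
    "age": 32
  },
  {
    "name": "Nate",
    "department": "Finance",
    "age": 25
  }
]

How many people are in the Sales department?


Scanning records for department = Sales
  Record 1: Xander
Count: 1

ANSWER: 1


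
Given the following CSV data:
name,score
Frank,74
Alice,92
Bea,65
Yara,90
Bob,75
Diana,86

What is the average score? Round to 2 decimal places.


Scores: 74, 92, 65, 90, 75, 86
Sum = 482
Count = 6
Average = 482 / 6 = 80.33

ANSWER: 80.33


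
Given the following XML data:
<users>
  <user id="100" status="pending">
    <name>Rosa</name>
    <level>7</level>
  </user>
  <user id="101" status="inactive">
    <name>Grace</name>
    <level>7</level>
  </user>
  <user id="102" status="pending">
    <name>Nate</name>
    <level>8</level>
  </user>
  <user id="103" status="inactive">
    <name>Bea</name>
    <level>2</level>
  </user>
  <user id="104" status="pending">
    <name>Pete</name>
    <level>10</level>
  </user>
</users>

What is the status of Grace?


Finding user with name = Grace
user id="101" status="inactive"

ANSWER: inactive


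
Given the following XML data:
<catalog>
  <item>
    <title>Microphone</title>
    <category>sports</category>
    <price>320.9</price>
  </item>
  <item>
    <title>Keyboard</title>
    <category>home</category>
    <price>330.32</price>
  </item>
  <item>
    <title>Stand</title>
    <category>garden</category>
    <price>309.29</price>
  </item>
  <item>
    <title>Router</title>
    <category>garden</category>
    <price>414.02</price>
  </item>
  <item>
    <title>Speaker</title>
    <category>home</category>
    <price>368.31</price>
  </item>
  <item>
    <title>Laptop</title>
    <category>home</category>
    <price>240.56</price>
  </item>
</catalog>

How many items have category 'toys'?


Scanning <item> elements for <category>toys</category>:
Count: 0

ANSWER: 0


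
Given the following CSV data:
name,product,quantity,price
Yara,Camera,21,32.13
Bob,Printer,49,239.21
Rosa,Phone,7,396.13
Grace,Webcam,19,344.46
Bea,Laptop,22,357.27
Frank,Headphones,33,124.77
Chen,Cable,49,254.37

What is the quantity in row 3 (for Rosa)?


Row 3: Rosa
Column 'quantity' = 7

ANSWER: 7


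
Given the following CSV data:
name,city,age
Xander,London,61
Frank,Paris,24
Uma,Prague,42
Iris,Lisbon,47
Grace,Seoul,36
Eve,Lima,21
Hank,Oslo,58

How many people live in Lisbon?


Scanning city column for 'Lisbon':
  Row 4: Iris -> MATCH
Total matches: 1

ANSWER: 1


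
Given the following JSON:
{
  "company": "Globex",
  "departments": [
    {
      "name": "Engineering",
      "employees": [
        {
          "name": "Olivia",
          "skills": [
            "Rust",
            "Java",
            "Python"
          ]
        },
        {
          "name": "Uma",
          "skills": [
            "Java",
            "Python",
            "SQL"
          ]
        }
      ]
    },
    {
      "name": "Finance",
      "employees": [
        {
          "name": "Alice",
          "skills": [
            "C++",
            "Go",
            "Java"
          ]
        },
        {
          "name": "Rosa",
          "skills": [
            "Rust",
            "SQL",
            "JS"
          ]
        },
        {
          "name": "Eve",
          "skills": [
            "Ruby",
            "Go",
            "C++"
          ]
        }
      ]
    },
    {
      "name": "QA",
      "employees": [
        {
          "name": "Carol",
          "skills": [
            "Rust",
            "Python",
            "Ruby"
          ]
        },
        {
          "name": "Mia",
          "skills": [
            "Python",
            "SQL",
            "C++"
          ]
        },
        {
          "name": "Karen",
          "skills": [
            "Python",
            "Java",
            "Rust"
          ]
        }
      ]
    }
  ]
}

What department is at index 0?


Path: departments[0].name
Value: Engineering

ANSWER: Engineering


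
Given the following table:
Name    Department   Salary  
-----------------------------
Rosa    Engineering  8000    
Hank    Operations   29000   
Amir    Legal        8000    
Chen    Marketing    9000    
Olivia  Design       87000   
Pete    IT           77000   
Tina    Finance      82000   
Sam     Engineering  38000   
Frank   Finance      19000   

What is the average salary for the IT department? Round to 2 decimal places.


IT department members:
  Pete: 77000
Sum = 77000
Count = 1
Average = 77000 / 1 = 77000.00

ANSWER: 77000.00


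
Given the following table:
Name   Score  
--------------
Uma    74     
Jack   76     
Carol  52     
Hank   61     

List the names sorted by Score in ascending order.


Sorting by Score (ascending):
  Carol: 52
  Hank: 61
  Uma: 74
  Jack: 76


ANSWER: Carol, Hank, Uma, Jack


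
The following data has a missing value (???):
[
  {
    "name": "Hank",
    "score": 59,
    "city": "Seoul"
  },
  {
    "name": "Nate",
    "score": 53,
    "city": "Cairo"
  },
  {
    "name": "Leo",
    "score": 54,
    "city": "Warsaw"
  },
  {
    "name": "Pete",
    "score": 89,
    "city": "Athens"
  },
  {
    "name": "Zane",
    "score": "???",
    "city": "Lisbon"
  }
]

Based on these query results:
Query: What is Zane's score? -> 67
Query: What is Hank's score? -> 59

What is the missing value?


The missing value is Zane's score
From query: Zane's score = 67

ANSWER: 67


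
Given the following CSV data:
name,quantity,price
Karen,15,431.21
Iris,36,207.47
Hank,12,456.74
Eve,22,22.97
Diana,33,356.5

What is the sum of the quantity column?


Values in 'quantity' column:
  Row 1: 15
  Row 2: 36
  Row 3: 12
  Row 4: 22
  Row 5: 33
Sum = 15 + 36 + 12 + 22 + 33 = 118

ANSWER: 118


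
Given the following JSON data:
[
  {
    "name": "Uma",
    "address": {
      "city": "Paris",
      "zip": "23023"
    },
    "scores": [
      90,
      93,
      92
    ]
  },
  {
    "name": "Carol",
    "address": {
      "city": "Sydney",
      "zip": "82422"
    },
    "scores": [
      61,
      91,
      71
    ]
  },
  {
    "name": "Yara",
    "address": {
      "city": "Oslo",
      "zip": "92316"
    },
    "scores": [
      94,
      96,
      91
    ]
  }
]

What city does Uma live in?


Path: records[0].address.city
Value: Paris

ANSWER: Paris


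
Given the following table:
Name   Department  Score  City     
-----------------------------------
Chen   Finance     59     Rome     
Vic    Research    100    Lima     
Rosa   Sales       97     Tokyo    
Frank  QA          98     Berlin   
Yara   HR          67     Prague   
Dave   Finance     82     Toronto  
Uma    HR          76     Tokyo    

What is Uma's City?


Row 7: Uma
City = Tokyo

ANSWER: Tokyo
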